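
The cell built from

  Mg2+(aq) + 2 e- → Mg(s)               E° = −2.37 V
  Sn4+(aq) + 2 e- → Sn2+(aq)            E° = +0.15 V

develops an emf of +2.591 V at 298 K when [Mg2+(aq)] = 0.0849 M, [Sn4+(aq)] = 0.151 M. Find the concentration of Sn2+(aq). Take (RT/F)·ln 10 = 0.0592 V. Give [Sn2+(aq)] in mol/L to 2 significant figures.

0.0071 M

The Sn⁴⁺/Sn²⁺ couple has the larger reduction potential, so it is the cathode: E°cell = +0.15 − (−2.37) = +2.52 V and n = 2.
From the Nernst equation, log Q = n(E° − E)/0.0592 = 2·(+2.52 − (+2.591))/0.0592 = −2.399.
Balancing electrons gives Sn4+(aq) + Mg(s) → Sn2+(aq) + Mg2+(aq); thus Q = ([Sn2+(aq)]·[Mg2+(aq)]) / [Sn4+(aq)].
Substituting the known concentrations and solving, log [Sn2+(aq)] = −2.149 and [Sn2+(aq)] = 0.0071 M.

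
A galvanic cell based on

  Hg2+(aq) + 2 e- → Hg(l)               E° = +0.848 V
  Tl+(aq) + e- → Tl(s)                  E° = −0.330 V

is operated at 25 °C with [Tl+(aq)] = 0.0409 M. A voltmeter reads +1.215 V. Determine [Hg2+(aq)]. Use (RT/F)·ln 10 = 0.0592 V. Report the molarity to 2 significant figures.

0.030 M

The Hg²⁺/Hg couple has the larger reduction potential, so it is the cathode: E°cell = +0.848 − (−0.330) = +1.178 V and n = 2.
Rearranging E = E° − (0.0592/n)·log Q gives log Q = 2(+1.178 − (+1.215))/0.0592 = −1.250.
The balanced reaction is Hg2+(aq) + 2 Tl(s) → Hg(l) + 2 Tl+(aq), so Q = [Tl+(aq)]^2 / [Hg2+(aq)].
Isolating [Hg2+(aq)] in Q = 10^{−1.250} yields log [Hg2+(aq)] = −1.527, i.e. 0.030 M.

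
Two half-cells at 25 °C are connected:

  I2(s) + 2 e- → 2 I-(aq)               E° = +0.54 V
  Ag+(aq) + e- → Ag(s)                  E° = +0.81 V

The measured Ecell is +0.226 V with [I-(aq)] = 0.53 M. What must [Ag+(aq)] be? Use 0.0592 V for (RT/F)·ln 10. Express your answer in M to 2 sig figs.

Ag⁺/Ag is the cathode (higher E°); E°cell = +0.81 − (+0.54) = +0.27 V with n = 2.
Rearranging E = E° − (0.0592/n)·log Q gives log Q = 2(+0.27 − (+0.226))/0.0592 = 1.486.
The balanced reaction is 2 Ag+(aq) + 2 I-(aq) → 2 Ag(s) + I2(s), so Q = 1 / ([Ag+(aq)]^2·[I-(aq)]^2).
Substituting the known concentrations and solving, log [Ag+(aq)] = −0.467 and [Ag+(aq)] = 0.34 M.

0.34 M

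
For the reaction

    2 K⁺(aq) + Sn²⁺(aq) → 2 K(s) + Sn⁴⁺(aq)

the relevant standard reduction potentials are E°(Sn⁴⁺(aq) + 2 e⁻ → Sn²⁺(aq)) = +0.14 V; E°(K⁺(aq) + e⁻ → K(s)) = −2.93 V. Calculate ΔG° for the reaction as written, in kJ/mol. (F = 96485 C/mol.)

In the reaction as written K⁺(aq) is reduced, so the K⁺/K couple is the cathode and Sn⁴⁺/Sn²⁺ is the anode.
E°cell = −2.93 − (+0.14) = −3.07 V; balancing electrons gives n = 2.
ΔG° = −nFE°cell = −(2)(96485)(−3.07) J/mol = +592 kJ/mol.

+592 kJ/mol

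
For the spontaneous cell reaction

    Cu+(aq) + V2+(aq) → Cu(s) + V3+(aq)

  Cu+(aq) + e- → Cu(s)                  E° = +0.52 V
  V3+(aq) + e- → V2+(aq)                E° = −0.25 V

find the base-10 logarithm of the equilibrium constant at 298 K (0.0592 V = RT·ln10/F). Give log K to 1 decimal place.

log K = 13.0

The Cu⁺/Cu couple is reduced (cathode); E°cell = +0.52 − (−0.25) = +0.77 V with n = 1.
At equilibrium E = 0, so log K = nE°cell / 0.0592 = (1)(+0.77) / 0.0592 = 13.0.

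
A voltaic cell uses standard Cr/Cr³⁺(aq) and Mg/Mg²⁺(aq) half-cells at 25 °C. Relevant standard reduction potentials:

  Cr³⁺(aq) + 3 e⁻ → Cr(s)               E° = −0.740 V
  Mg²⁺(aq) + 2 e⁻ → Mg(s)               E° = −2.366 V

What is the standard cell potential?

The Cr³⁺/Cr couple has the higher E°, so Cr ion is reduced (cathode) and Mg is oxidized (anode).
E°cell = E°(cathode) − E°(anode) = −0.740 − (−2.366) = +1.626 V.

+1.626 V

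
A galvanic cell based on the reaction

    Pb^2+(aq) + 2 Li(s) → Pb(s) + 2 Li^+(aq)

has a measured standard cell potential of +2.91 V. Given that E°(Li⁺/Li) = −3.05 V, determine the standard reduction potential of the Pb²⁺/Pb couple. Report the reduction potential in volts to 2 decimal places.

In the reaction as written the Pb²⁺/Pb couple is reduced (cathode) and Li⁺/Li is oxidized (anode), so E°cell = E°(Pb²⁺/Pb) − E°(Li⁺/Li).
E°(Pb²⁺/Pb) = E°cell + E°(anode) = +2.91 + (−3.05) = −0.14 V.

−0.14 V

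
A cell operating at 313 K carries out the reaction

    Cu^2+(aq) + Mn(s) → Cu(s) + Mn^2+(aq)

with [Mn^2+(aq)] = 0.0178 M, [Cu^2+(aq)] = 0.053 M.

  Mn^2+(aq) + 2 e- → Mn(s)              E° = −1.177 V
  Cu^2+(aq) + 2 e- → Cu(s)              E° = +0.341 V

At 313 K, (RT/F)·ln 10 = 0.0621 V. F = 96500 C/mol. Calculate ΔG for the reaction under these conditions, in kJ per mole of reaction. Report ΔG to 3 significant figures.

E°cell = +0.341 − (−1.177) = +1.518 V; the balanced reaction transfers n = 2 electrons.
Q = [Mn^2+(aq)] / [Cu^2+(aq)] = 0.336, so log Q = −0.474 and E = +1.518 − (0.0621/2)(−0.474) = +1.5327 V.
ΔG = −nFE = −(2)(96500)(+1.5327) J/mol = −296 kJ/mol.

−296 kJ/mol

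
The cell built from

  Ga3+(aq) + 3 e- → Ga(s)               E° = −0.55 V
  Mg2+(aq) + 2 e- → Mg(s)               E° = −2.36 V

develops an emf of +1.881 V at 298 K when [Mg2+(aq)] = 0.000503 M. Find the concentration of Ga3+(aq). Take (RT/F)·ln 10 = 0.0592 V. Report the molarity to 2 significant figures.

0.045 M

With Ga³⁺/Ga at the cathode and Mg²⁺/Mg at the anode, E°cell = −0.55 − (−2.36) = +1.81 V (n = 6).
Since E = E° − (0.0592/n)·log Q, log Q = n(E° − E)/0.0592 = −7.196.
Balancing electrons gives 2 Ga3+(aq) + 3 Mg(s) → 2 Ga(s) + 3 Mg2+(aq); thus Q = [Mg2+(aq)]^3 / [Ga3+(aq)]^2.
Solving for the unknown gives log [Ga3+(aq)] = −1.350, so [Ga3+(aq)] ≈ 0.045 M.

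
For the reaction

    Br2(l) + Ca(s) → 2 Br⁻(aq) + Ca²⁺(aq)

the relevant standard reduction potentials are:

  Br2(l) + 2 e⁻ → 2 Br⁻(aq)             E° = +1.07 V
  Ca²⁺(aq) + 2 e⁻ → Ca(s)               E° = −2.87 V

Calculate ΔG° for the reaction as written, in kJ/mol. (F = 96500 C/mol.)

In the reaction as written Br2(l) is reduced, so the Br₂/Br⁻ couple is the cathode and Ca²⁺/Ca is the anode.
E°cell = +1.07 − (−2.87) = +3.94 V; balancing electrons gives n = 2.
ΔG° = −nFE°cell = −(2)(96500)(+3.94) J/mol = −760 kJ/mol.

−760 kJ/mol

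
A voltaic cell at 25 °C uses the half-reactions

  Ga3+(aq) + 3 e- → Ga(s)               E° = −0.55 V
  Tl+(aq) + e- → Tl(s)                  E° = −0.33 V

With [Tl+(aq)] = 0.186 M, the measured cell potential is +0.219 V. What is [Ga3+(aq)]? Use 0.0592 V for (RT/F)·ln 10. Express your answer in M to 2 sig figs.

0.0072 M

Tl⁺/Tl is the cathode (higher E°); E°cell = −0.33 − (−0.55) = +0.22 V with n = 3.
Rearranging E = E° − (0.0592/n)·log Q gives log Q = 3(+0.22 − (+0.219))/0.0592 = 0.051.
For 3 Tl+(aq) + Ga(s) → 3 Tl(s) + Ga3+(aq), the reaction quotient is Q = [Ga3+(aq)] / [Tl+(aq)]^3.
Substituting the known concentrations and solving, log [Ga3+(aq)] = −2.140 and [Ga3+(aq)] = 0.0072 M.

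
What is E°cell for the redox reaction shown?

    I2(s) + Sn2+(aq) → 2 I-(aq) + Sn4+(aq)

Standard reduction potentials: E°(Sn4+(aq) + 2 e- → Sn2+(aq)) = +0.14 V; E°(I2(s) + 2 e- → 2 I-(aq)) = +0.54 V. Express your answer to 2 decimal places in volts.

+0.40 V

I2(s) gains electrons, so the I₂/I⁻ couple is the cathode; the Sn⁴⁺/Sn²⁺ couple is the anode.
E°cell = E°(cathode) − E°(anode) = +0.54 − (+0.14) = +0.40 V.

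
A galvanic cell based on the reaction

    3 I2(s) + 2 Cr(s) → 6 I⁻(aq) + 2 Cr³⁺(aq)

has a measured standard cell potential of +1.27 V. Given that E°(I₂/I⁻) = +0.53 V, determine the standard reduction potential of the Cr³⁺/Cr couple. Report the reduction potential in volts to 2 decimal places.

In the reaction as written the I₂/I⁻ couple is reduced (cathode) and Cr³⁺/Cr is oxidized (anode), so E°cell = E°(I₂/I⁻) − E°(Cr³⁺/Cr).
E°(Cr³⁺/Cr) = E°(cathode) − E°cell = +0.53 − (+1.27) = −0.74 V.

−0.74 V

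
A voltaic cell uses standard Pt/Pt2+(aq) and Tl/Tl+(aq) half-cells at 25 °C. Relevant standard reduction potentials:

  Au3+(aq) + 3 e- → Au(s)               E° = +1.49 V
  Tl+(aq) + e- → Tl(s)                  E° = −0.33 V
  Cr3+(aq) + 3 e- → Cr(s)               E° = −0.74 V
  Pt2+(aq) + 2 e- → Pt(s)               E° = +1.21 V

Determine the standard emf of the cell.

The Pt²⁺/Pt couple has the higher E°, so Pt ion is reduced (cathode) and Tl is oxidized (anode).
E°cell = E°(cathode) − E°(anode) = +1.21 − (−0.33) = +1.54 V.

+1.54 V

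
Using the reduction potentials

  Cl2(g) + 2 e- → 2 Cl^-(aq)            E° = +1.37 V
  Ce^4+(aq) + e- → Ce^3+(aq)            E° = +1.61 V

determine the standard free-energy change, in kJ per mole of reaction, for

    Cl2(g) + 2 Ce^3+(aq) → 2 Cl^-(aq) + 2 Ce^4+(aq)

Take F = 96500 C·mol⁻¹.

In the reaction as written Cl2(g) is reduced, so the Cl₂/Cl⁻ couple is the cathode and Ce⁴⁺/Ce³⁺ is the anode.
E°cell = +1.37 − (+1.61) = −0.24 V; balancing electrons gives n = 2.
ΔG° = −nFE°cell = −(2)(96500)(−0.24) J/mol = +46.3 kJ/mol.

+46.3 kJ/mol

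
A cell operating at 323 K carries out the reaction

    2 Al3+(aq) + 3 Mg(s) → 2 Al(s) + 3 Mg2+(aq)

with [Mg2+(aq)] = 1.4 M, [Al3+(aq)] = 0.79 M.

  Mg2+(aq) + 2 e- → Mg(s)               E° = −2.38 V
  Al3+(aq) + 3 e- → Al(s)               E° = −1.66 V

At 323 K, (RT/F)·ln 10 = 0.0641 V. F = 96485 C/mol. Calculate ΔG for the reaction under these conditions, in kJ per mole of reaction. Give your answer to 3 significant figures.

−413 kJ/mol

The standard cell potential is −1.66 − (−2.38) = +0.72 V, with n = 6 electrons in the balanced equation.
Q = [Mg2+(aq)]^3 / [Al3+(aq)]^2 = 4.4, so log Q = 0.643 and E = +0.72 − (0.0641/6)(0.643) = +0.7131 V.
Then ΔG = −nFE = −6 × 96485 × +0.7131 J/mol = −413 kJ/mol.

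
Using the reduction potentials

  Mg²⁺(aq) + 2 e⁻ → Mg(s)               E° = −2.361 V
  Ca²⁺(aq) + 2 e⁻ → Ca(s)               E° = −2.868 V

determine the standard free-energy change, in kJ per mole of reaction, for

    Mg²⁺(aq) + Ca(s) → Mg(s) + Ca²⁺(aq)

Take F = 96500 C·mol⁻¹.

−97.9 kJ/mol

In the reaction as written Mg²⁺(aq) is reduced, so the Mg²⁺/Mg couple is the cathode and Ca²⁺/Ca is the anode.
E°cell = −2.361 − (−2.868) = +0.507 V; balancing electrons gives n = 2.
ΔG° = −nFE°cell = −(2)(96500)(+0.507) J/mol = −97.9 kJ/mol.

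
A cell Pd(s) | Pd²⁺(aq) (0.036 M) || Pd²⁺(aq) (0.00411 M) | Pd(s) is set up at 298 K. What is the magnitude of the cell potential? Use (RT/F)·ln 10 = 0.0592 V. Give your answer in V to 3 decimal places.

For a concentration cell E°cell = 0, since both electrodes use the same couple.
The compartment with the higher Pd²⁺(aq) concentration (0.036 M) acts as the cathode; ions are reduced there and produced at the dilute (0.00411 M) anode.
With n = 2, Ecell = −(0.0592/2)·log([dilute]/[conc]) = −(0.0592/2)·log(0.00411/0.036) = +0.028 V.

0.028 V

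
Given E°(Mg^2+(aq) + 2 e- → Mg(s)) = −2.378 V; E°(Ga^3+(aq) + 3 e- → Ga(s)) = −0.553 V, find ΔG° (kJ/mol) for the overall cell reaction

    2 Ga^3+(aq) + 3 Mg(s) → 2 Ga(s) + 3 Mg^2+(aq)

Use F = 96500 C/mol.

In the reaction as written Ga^3+(aq) is reduced, so the Ga³⁺/Ga couple is the cathode and Mg²⁺/Mg is the anode.
E°cell = −0.553 − (−2.378) = +1.825 V; balancing electrons gives n = 6.
ΔG° = −nFE°cell = −(6)(96500)(+1.825) J/mol = −1057 kJ/mol.

−1057 kJ/mol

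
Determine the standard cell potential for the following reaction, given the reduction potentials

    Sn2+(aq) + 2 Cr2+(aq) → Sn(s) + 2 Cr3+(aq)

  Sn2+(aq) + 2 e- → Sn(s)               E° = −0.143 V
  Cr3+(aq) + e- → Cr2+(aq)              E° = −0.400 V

+0.257 V

In the reaction as written, Sn2+(aq) is reduced (cathode) and Cr3+(aq) is produced by oxidation at the anode.
E°cell = E°(cathode) − E°(anode) = −0.143 − (−0.400) = +0.257 V.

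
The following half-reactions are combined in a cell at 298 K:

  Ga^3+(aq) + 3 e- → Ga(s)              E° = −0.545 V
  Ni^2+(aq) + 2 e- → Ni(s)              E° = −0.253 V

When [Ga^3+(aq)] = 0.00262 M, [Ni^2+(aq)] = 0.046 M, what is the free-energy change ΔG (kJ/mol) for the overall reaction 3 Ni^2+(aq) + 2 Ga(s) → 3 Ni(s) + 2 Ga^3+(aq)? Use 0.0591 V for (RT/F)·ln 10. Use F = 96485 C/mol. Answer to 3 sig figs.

The standard cell potential is −0.253 − (−0.545) = +0.292 V, with n = 6 electrons in the balanced equation.
The reaction quotient is [Ga^3+(aq)]^2 / [Ni^2+(aq)]^3 = 0.0705; by Nernst, E = +0.292 − (0.0591/6)(−1.152) = +0.3033 V.
ΔG = −nFE = −(6)(96485)(+0.3033) J/mol = −176 kJ/mol.

−176 kJ/mol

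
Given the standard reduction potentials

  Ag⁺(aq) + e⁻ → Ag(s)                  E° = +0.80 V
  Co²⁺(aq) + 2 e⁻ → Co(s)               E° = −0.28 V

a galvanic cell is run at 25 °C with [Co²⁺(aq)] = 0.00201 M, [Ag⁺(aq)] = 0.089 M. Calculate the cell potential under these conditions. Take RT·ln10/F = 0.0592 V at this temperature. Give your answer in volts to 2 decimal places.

+1.10 V

Since E°(Ag⁺/Ag) > E°(Co²⁺/Co), Ag⁺/Ag serves as the cathode.
E°cell = +0.80 − (−0.28) = +1.08 V, with n = 2 electrons transferred.
Balancing gives 2 Ag⁺(aq) + Co(s) → 2 Ag(s) + Co²⁺(aq); hence Q = [Co²⁺(aq)] / [Ag⁺(aq)]^2 = 0.254 (log Q = −0.596).
E = E° − (0.0592/n)·log Q = +1.08 − (0.0592/2)(−0.596) = +1.10 V.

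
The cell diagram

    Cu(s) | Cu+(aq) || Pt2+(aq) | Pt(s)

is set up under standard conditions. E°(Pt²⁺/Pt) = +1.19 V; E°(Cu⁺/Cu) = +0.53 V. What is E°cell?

+0.66 V

By convention the left-hand electrode in cell notation is the anode (oxidation) and the right-hand electrode is the cathode (reduction).
E°cell = E°(right) − E°(left) = +1.19 − (+0.53) = +0.66 V.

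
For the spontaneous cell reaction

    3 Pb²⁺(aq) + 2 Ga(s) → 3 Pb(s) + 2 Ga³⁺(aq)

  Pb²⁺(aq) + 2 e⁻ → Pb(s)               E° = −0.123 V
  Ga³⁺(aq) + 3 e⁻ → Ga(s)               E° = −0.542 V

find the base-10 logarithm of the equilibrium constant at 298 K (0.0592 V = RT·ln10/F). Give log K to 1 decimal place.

log K = 42.5

The Pb²⁺/Pb couple is reduced (cathode); E°cell = −0.123 − (−0.542) = +0.419 V with n = 6.
At equilibrium E = 0, so log K = nE°cell / 0.0592 = (6)(+0.419) / 0.0592 = 42.5.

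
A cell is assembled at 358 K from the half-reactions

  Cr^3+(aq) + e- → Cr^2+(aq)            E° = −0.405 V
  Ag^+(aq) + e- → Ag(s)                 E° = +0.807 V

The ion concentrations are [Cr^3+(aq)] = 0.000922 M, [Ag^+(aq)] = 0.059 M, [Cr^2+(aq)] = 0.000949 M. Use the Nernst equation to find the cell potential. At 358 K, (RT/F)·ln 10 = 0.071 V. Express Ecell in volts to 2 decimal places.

+1.13 V

Ag⁺/Ag is reduced (cathode, E° = +0.807 V) and Cr³⁺/Cr²⁺ is oxidized (anode).
E°cell = +0.807 − (−0.405) = +1.212 V, with n = 1 electron transferred.
For the overall reaction Ag^+(aq) + Cr^2+(aq) → Ag(s) + Cr^3+(aq), Q = [Cr^3+(aq)] / ([Ag^+(aq)]·[Cr^2+(aq)]) = 16.5, giving log Q = 1.217.
Applying E = E° − (RT ln10/nF)·log Q gives +1.212 − (0.071/1)(1.217) = +1.13 V.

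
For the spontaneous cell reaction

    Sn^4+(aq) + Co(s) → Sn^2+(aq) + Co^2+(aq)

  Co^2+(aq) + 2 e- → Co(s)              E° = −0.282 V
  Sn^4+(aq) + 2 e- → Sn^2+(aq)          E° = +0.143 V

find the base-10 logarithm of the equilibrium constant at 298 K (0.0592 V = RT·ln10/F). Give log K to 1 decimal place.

The Sn⁴⁺/Sn²⁺ couple is reduced (cathode); E°cell = +0.143 − (−0.282) = +0.425 V with n = 2.
At equilibrium E = 0, so log K = nE°cell / 0.0592 = (2)(+0.425) / 0.0592 = 14.4.

log K = 14.4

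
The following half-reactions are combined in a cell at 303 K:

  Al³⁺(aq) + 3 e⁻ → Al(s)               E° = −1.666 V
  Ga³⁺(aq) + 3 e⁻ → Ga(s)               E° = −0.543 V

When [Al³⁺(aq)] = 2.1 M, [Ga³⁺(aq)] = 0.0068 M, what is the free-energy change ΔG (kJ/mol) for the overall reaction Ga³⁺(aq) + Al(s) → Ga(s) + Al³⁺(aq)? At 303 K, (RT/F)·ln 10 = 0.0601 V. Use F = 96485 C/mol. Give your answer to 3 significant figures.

−311 kJ/mol

E°cell = −0.543 − (−1.666) = +1.123 V; the balanced reaction transfers n = 3 electrons.
Here Q = [Al³⁺(aq)] / [Ga³⁺(aq)] = 309 (log Q = 2.490), giving E = +1.123 − (0.0601/3)·(2.490) = +1.0731 V.
ΔG = −nFE = −(3)(96485)(+1.0731) J/mol = −311 kJ/mol.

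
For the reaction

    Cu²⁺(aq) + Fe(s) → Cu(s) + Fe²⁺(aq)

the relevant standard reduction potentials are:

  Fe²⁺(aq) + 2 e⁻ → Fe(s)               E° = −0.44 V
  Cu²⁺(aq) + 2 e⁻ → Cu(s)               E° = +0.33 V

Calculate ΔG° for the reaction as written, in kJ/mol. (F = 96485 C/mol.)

In the reaction as written Cu²⁺(aq) is reduced, so the Cu²⁺/Cu couple is the cathode and Fe²⁺/Fe is the anode.
E°cell = +0.33 − (−0.44) = +0.77 V; balancing electrons gives n = 2.
ΔG° = −nFE°cell = −(2)(96485)(+0.77) J/mol = −149 kJ/mol.

−149 kJ/mol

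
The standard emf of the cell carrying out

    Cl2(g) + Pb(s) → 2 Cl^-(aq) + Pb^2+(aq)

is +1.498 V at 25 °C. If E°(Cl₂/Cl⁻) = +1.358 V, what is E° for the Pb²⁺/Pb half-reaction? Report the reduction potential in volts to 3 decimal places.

In the reaction as written the Cl₂/Cl⁻ couple is reduced (cathode) and Pb²⁺/Pb is oxidized (anode), so E°cell = E°(Cl₂/Cl⁻) − E°(Pb²⁺/Pb).
E°(Pb²⁺/Pb) = E°(cathode) − E°cell = +1.358 − (+1.498) = −0.140 V.

−0.140 V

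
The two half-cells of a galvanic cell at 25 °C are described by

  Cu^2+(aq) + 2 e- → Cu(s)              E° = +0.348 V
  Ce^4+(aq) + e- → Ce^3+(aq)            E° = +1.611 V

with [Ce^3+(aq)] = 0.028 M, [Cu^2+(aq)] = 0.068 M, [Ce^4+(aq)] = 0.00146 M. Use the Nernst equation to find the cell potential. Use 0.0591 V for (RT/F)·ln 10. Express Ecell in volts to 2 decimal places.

+1.22 V

Ce⁴⁺/Ce³⁺ is reduced (cathode, E° = +1.611 V) and Cu²⁺/Cu is oxidized (anode).
The standard potential is +1.611 − (+0.348) = +1.263 V and the balanced reaction transfers n = 2 electrons.
The balanced reaction is 2 Ce^4+(aq) + Cu(s) → 2 Ce^3+(aq) + Cu^2+(aq), so Q = ([Ce^3+(aq)]^2·[Cu^2+(aq)]) / [Ce^4+(aq)]^2 = 25 and log Q = 1.398.
Applying E = E° − (RT ln10/nF)·log Q gives +1.263 − (0.0591/2)(1.398) = +1.22 V.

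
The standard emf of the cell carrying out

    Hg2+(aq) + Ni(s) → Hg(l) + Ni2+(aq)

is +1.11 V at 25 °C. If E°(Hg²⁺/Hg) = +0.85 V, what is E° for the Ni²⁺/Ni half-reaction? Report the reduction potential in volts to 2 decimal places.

In the reaction as written the Hg²⁺/Hg couple is reduced (cathode) and Ni²⁺/Ni is oxidized (anode), so E°cell = E°(Hg²⁺/Hg) − E°(Ni²⁺/Ni).
E°(Ni²⁺/Ni) = E°(cathode) − E°cell = +0.85 − (+1.11) = −0.26 V.

−0.26 V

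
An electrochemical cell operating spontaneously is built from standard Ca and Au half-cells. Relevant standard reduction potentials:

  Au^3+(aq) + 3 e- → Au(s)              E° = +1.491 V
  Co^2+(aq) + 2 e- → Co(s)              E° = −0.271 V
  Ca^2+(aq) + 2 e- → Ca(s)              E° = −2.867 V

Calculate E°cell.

The Au³⁺/Au couple has the higher E°, so Au ion is reduced (cathode) and Ca is oxidized (anode).
E°cell = E°(cathode) − E°(anode) = +1.491 − (−2.867) = +4.358 V.

+4.358 V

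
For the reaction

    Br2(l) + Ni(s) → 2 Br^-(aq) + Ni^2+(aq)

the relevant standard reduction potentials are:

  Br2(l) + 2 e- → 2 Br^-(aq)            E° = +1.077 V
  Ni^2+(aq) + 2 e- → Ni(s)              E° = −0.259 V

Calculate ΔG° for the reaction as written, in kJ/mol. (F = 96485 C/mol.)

−258 kJ/mol

In the reaction as written Br2(l) is reduced, so the Br₂/Br⁻ couple is the cathode and Ni²⁺/Ni is the anode.
E°cell = +1.077 − (−0.259) = +1.336 V; balancing electrons gives n = 2.
ΔG° = −nFE°cell = −(2)(96485)(+1.336) J/mol = −258 kJ/mol.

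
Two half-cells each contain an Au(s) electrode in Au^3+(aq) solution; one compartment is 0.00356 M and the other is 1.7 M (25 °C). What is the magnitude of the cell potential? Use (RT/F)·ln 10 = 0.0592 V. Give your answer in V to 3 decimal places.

0.053 V

For a concentration cell E°cell = 0, since both electrodes use the same couple.
The compartment with the higher Au^3+(aq) concentration (1.7 M) acts as the cathode; ions are reduced there and produced at the dilute (0.00356 M) anode.
With n = 3, Ecell = −(0.0592/3)·log([dilute]/[conc]) = −(0.0592/3)·log(0.00356/1.7) = +0.053 V.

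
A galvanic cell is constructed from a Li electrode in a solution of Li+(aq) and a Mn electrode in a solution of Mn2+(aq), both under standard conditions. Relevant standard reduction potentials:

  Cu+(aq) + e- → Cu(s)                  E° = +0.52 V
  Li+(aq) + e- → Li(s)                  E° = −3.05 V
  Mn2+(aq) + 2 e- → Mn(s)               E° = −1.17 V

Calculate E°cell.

+1.88 V

Of the two couples in this cell, the one with the more positive reduction potential is reduced at the cathode: here that is Mn²⁺/Mn (−1.17 V); Li⁺/Li (−3.05 V) is the anode.
E°cell = E°(cathode) − E°(anode) = −1.17 − (−3.05) = +1.88 V.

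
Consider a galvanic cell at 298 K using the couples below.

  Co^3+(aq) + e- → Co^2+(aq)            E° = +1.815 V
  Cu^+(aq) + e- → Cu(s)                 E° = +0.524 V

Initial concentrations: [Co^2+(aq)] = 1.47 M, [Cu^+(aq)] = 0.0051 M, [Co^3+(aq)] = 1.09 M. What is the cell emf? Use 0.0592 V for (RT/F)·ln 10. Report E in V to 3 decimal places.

+1.419 V

The Co³⁺/Co²⁺ couple has the more positive E°, so it is the cathode; Cu⁺/Cu is the anode.
The standard potential is +1.815 − (+0.524) = +1.291 V and the balanced reaction transfers n = 1 electron.
The balanced reaction is Co^3+(aq) + Cu(s) → Co^2+(aq) + Cu^+(aq), so Q = ([Co^2+(aq)]·[Cu^+(aq)]) / [Co^3+(aq)] = 0.00688 and log Q = −2.163.
E = E° − (0.0592/n)·log Q = +1.291 − (0.0592/1)(−2.163) = +1.419 V.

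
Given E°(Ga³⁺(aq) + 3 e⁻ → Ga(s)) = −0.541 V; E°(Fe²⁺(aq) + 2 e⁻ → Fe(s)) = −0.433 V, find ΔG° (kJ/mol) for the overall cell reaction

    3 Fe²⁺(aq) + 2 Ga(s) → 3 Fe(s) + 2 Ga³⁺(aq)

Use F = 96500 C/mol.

−62.5 kJ/mol

In the reaction as written Fe²⁺(aq) is reduced, so the Fe²⁺/Fe couple is the cathode and Ga³⁺/Ga is the anode.
E°cell = −0.433 − (−0.541) = +0.108 V; balancing electrons gives n = 6.
ΔG° = −nFE°cell = −(6)(96500)(+0.108) J/mol = −62.5 kJ/mol.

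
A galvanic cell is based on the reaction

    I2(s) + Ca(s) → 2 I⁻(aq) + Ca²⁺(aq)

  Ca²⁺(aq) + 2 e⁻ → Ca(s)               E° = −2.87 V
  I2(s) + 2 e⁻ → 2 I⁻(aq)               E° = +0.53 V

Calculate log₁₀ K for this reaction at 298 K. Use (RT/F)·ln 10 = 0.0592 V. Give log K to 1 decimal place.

The I₂/I⁻ couple is reduced (cathode); E°cell = +0.53 − (−2.87) = +3.40 V with n = 2.
At equilibrium E = 0, so log K = nE°cell / 0.0592 = (2)(+3.40) / 0.0592 = 114.9.

log K = 114.9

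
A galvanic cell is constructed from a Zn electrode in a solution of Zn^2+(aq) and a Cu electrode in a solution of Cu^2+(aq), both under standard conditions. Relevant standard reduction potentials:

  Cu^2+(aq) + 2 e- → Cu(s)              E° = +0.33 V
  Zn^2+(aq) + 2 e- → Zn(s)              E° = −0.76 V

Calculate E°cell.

+1.09 V

The Cu²⁺/Cu couple has the higher E°, so Cu ion is reduced (cathode) and Zn is oxidized (anode).
E°cell = E°(cathode) − E°(anode) = +0.33 − (−0.76) = +1.09 V.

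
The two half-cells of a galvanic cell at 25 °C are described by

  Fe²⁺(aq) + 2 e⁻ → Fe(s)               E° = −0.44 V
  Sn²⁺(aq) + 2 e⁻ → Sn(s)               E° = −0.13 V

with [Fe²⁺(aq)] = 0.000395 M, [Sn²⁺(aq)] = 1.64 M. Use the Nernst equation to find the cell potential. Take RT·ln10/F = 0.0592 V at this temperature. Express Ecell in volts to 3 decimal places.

+0.417 V

Since E°(Sn²⁺/Sn) > E°(Fe²⁺/Fe), Sn²⁺/Sn serves as the cathode.
E°cell = −0.13 − (−0.44) = +0.31 V, with n = 2 electrons transferred.
For the overall reaction Sn²⁺(aq) + Fe(s) → Sn(s) + Fe²⁺(aq), Q = [Fe²⁺(aq)] / [Sn²⁺(aq)] = 0.000241, giving log Q = −3.618.
E = E° − (0.0592/n)·log Q = +0.31 − (0.0592/2)(−3.618) = +0.417 V.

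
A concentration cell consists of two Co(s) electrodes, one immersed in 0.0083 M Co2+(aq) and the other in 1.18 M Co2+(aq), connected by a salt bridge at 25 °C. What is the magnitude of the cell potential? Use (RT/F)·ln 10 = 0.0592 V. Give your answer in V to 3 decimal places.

For a concentration cell E°cell = 0, since both electrodes use the same couple.
The compartment with the higher Co2+(aq) concentration (1.18 M) acts as the cathode; ions are reduced there and produced at the dilute (0.0083 M) anode.
With n = 2, Ecell = −(0.0592/2)·log([dilute]/[conc]) = −(0.0592/2)·log(0.0083/1.18) = +0.064 V.

0.064 V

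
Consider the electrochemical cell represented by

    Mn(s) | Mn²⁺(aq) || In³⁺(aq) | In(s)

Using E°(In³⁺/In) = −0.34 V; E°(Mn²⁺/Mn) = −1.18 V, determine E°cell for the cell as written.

+0.84 V

By convention the left-hand electrode in cell notation is the anode (oxidation) and the right-hand electrode is the cathode (reduction).
E°cell = E°(right) − E°(left) = −0.34 − (−1.18) = +0.84 V.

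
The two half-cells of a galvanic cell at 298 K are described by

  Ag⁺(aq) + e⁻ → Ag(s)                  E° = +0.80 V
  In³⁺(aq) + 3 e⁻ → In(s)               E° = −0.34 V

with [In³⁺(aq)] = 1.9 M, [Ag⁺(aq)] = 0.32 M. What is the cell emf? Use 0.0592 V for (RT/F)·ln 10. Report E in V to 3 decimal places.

+1.105 V

The Ag⁺/Ag couple has the more positive E°, so it is the cathode; In³⁺/In is the anode.
E°cell = E°cat − E°an = +0.80 − (−0.34) = +1.14 V; n = 3.
For the overall reaction 3 Ag⁺(aq) + In(s) → 3 Ag(s) + In³⁺(aq), Q = [In³⁺(aq)] / [Ag⁺(aq)]^3 = 58, giving log Q = 1.763.
By the Nernst equation, E = +1.14 − (0.0592/3)·(1.763) = +1.105 V.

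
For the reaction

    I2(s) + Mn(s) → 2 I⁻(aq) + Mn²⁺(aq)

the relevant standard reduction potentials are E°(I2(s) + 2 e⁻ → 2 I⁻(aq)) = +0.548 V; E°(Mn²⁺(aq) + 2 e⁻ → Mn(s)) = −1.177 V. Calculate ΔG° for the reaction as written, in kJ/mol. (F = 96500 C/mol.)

In the reaction as written I2(s) is reduced, so the I₂/I⁻ couple is the cathode and Mn²⁺/Mn is the anode.
E°cell = +0.548 − (−1.177) = +1.725 V; balancing electrons gives n = 2.
ΔG° = −nFE°cell = −(2)(96500)(+1.725) J/mol = −333 kJ/mol.

−333 kJ/mol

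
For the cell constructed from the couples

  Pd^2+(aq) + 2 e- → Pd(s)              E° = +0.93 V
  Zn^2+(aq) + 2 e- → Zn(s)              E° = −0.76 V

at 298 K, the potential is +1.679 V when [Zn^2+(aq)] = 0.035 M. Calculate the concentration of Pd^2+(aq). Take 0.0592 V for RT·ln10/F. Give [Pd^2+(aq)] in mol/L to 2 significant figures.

0.015 M

Pd²⁺/Pd is the cathode (higher E°); E°cell = +0.93 − (−0.76) = +1.69 V with n = 2.
Since E = E° − (0.0592/n)·log Q, log Q = n(E° − E)/0.0592 = 0.372.
The balanced reaction is Pd^2+(aq) + Zn(s) → Pd(s) + Zn^2+(aq), so Q = [Zn^2+(aq)] / [Pd^2+(aq)].
Isolating [Pd^2+(aq)] in Q = 10^{0.372} yields log [Pd^2+(aq)] = −1.828, i.e. 0.015 M.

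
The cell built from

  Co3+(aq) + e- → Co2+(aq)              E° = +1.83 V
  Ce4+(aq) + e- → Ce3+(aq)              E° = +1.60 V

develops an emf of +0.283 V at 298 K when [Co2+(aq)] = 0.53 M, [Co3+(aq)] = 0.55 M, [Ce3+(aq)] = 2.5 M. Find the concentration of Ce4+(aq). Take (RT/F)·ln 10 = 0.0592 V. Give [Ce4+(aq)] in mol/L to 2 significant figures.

Co³⁺/Co²⁺ is the cathode (higher E°); E°cell = +1.83 − (+1.60) = +0.23 V with n = 1.
From the Nernst equation, log Q = n(E° − E)/0.0592 = 1·(+0.23 − (+0.283))/0.0592 = −0.895.
Balancing electrons gives Co3+(aq) + Ce3+(aq) → Co2+(aq) + Ce4+(aq); thus Q = ([Co2+(aq)]·[Ce4+(aq)]) / ([Co3+(aq)]·[Ce3+(aq)]).
Isolating [Ce4+(aq)] in Q = 10^{−0.895} yields log [Ce4+(aq)] = −0.481, i.e. 0.33 M.

0.33 M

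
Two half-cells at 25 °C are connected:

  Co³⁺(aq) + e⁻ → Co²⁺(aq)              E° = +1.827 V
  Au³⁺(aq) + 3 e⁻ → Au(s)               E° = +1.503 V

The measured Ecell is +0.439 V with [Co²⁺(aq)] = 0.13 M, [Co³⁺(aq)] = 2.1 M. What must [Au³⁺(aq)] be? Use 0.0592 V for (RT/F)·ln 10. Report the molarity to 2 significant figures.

Co³⁺/Co²⁺ is the cathode (higher E°); E°cell = +1.827 − (+1.503) = +0.324 V with n = 3.
Since E = E° − (0.0592/n)·log Q, log Q = n(E° − E)/0.0592 = −5.828.
Balancing electrons gives 3 Co³⁺(aq) + Au(s) → 3 Co²⁺(aq) + Au³⁺(aq); thus Q = ([Co²⁺(aq)]^3·[Au³⁺(aq)]) / [Co³⁺(aq)]^3.
Solving for the unknown gives log [Au³⁺(aq)] = −2.203, so [Au³⁺(aq)] ≈ 0.0063 M.

0.0063 M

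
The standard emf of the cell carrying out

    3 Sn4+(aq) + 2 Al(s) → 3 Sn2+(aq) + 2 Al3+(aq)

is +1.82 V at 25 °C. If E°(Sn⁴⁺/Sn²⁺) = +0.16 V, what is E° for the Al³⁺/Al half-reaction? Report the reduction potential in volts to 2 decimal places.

−1.66 V

In the reaction as written the Sn⁴⁺/Sn²⁺ couple is reduced (cathode) and Al³⁺/Al is oxidized (anode), so E°cell = E°(Sn⁴⁺/Sn²⁺) − E°(Al³⁺/Al).
E°(Al³⁺/Al) = E°(cathode) − E°cell = +0.16 − (+1.82) = −1.66 V.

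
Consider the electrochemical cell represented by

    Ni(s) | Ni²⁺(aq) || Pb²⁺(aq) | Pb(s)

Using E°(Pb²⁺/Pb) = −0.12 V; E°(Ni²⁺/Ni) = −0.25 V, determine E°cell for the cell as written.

By convention the left-hand electrode in cell notation is the anode (oxidation) and the right-hand electrode is the cathode (reduction).
E°cell = E°(right) − E°(left) = −0.12 − (−0.25) = +0.13 V.

+0.13 V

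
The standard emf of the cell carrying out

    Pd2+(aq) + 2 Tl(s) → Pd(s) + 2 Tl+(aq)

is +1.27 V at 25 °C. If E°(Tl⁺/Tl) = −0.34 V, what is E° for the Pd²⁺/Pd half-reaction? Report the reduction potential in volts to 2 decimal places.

In the reaction as written the Pd²⁺/Pd couple is reduced (cathode) and Tl⁺/Tl is oxidized (anode), so E°cell = E°(Pd²⁺/Pd) − E°(Tl⁺/Tl).
E°(Pd²⁺/Pd) = E°cell + E°(anode) = +1.27 + (−0.34) = +0.93 V.

+0.93 V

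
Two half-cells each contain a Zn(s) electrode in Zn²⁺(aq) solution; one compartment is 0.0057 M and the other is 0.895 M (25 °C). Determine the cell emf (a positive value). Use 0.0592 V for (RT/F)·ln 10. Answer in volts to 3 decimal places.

For a concentration cell E°cell = 0, since both electrodes use the same couple.
The compartment with the higher Zn²⁺(aq) concentration (0.895 M) acts as the cathode; ions are reduced there and produced at the dilute (0.0057 M) anode.
With n = 2, Ecell = −(0.0592/2)·log([dilute]/[conc]) = −(0.0592/2)·log(0.0057/0.895) = +0.065 V.

0.065 V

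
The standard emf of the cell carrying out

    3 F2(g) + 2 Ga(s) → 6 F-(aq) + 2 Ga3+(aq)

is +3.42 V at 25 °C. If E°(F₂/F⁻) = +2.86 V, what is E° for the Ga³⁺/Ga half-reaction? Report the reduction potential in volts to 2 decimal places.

In the reaction as written the F₂/F⁻ couple is reduced (cathode) and Ga³⁺/Ga is oxidized (anode), so E°cell = E°(F₂/F⁻) − E°(Ga³⁺/Ga).
E°(Ga³⁺/Ga) = E°(cathode) − E°cell = +2.86 − (+3.42) = −0.56 V.

−0.56 V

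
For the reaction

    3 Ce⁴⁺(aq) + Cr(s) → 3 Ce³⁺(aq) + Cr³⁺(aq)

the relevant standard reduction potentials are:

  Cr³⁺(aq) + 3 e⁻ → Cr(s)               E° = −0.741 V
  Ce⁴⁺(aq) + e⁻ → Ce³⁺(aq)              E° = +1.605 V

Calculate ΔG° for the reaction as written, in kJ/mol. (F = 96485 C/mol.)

−679 kJ/mol

In the reaction as written Ce⁴⁺(aq) is reduced, so the Ce⁴⁺/Ce³⁺ couple is the cathode and Cr³⁺/Cr is the anode.
E°cell = +1.605 − (−0.741) = +2.346 V; balancing electrons gives n = 3.
ΔG° = −nFE°cell = −(3)(96485)(+2.346) J/mol = −679 kJ/mol.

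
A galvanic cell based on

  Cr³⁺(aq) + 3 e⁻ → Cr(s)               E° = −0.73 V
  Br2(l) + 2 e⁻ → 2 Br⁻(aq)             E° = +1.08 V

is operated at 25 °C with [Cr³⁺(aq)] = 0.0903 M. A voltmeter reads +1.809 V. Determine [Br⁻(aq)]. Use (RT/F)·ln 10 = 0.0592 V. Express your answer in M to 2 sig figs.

2.3 M

The Br₂/Br⁻ couple has the larger reduction potential, so it is the cathode: E°cell = +1.08 − (−0.73) = +1.81 V and n = 6.
From the Nernst equation, log Q = n(E° − E)/0.0592 = 6·(+1.81 − (+1.809))/0.0592 = 0.101.
For 3 Br2(l) + 2 Cr(s) → 6 Br⁻(aq) + 2 Cr³⁺(aq), the reaction quotient is Q = [Br⁻(aq)]^6·[Cr³⁺(aq)]^2.
Substituting the known concentrations and solving, log [Br⁻(aq)] = 0.365 and [Br⁻(aq)] = 2.3 M.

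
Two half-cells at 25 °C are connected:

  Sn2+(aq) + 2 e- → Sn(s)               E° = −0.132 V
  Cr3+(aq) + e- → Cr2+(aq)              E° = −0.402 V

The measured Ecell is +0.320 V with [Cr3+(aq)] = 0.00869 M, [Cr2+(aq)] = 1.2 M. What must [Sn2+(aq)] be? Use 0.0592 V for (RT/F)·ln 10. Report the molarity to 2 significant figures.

Sn²⁺/Sn is the cathode (higher E°); E°cell = −0.132 − (−0.402) = +0.270 V with n = 2.
Rearranging E = E° − (0.0592/n)·log Q gives log Q = 2(+0.270 − (+0.320))/0.0592 = −1.689.
Balancing electrons gives Sn2+(aq) + 2 Cr2+(aq) → Sn(s) + 2 Cr3+(aq); thus Q = [Cr3+(aq)]^2 / ([Sn2+(aq)]·[Cr2+(aq)]^2).
Solving for the unknown gives log [Sn2+(aq)] = −2.591, so [Sn2+(aq)] ≈ 0.0026 M.

0.0026 M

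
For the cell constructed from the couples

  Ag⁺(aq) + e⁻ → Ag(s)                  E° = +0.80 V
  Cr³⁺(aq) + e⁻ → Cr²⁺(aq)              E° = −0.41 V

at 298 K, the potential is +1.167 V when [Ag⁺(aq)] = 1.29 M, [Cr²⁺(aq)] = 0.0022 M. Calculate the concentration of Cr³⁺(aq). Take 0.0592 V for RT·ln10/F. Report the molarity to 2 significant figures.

0.015 M

Ag⁺/Ag is the cathode (higher E°); E°cell = +0.80 − (−0.41) = +1.21 V with n = 1.
Since E = E° − (0.0592/n)·log Q, log Q = n(E° − E)/0.0592 = 0.726.
The balanced reaction is Ag⁺(aq) + Cr²⁺(aq) → Ag(s) + Cr³⁺(aq), so Q = [Cr³⁺(aq)] / ([Ag⁺(aq)]·[Cr²⁺(aq)]).
Isolating [Cr³⁺(aq)] in Q = 10^{0.726} yields log [Cr³⁺(aq)] = −1.821, i.e. 0.015 M.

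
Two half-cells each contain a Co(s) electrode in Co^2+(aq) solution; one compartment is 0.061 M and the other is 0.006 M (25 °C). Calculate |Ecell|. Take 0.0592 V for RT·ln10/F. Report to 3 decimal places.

For a concentration cell E°cell = 0, since both electrodes use the same couple.
The compartment with the higher Co^2+(aq) concentration (0.061 M) acts as the cathode; ions are reduced there and produced at the dilute (0.006 M) anode.
With n = 2, Ecell = −(0.0592/2)·log([dilute]/[conc]) = −(0.0592/2)·log(0.006/0.061) = +0.030 V.

0.030 V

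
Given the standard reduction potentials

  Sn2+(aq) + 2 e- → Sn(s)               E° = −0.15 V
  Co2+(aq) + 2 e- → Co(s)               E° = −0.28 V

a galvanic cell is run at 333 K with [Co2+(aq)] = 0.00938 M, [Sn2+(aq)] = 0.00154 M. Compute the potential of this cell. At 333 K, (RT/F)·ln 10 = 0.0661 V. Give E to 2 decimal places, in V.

Since E°(Sn²⁺/Sn) > E°(Co²⁺/Co), Sn²⁺/Sn serves as the cathode.
The standard potential is −0.15 − (−0.28) = +0.13 V and the balanced reaction transfers n = 2 electrons.
Balancing gives Sn2+(aq) + Co(s) → Sn(s) + Co2+(aq); hence Q = [Co2+(aq)] / [Sn2+(aq)] = 6.09 (log Q = 0.785).
E = E° − (0.0661/n)·log Q = +0.13 − (0.0661/2)(0.785) = +0.10 V.

+0.10 V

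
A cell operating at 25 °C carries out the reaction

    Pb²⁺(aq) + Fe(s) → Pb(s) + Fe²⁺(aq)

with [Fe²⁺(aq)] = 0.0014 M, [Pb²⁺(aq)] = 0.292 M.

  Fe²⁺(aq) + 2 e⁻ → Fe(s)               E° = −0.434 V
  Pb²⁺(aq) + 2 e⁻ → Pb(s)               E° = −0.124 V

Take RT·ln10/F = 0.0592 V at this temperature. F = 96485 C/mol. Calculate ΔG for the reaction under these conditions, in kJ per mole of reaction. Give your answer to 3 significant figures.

−73.1 kJ/mol

With Pb²⁺/Pb reduced at the cathode, E°cell = −0.124 − (−0.434) = +0.310 V and n = 2.
Here Q = [Fe²⁺(aq)] / [Pb²⁺(aq)] = 0.00479 (log Q = −2.319), giving E = +0.310 − (0.0592/2)·(−2.319) = +0.3786 V.
ΔG = −nFE = −(2)(96485)(+0.3786) J/mol = −73.1 kJ/mol.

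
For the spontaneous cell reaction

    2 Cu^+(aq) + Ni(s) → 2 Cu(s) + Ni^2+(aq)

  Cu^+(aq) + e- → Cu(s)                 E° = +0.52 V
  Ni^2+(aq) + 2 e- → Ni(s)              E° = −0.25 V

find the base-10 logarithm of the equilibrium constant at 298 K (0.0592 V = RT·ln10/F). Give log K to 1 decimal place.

log K = 26.0

The Cu⁺/Cu couple is reduced (cathode); E°cell = +0.52 − (−0.25) = +0.77 V with n = 2.
At equilibrium E = 0, so log K = nE°cell / 0.0592 = (2)(+0.77) / 0.0592 = 26.0.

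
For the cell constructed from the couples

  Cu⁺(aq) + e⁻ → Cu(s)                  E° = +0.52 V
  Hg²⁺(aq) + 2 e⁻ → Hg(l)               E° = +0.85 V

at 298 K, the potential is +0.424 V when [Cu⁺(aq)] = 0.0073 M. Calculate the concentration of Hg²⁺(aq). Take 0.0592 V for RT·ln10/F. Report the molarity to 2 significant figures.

With Hg²⁺/Hg at the cathode and Cu⁺/Cu at the anode, E°cell = +0.85 − (+0.52) = +0.33 V (n = 2).
From the Nernst equation, log Q = n(E° − E)/0.0592 = 2·(+0.33 − (+0.424))/0.0592 = −3.176.
Balancing electrons gives Hg²⁺(aq) + 2 Cu(s) → Hg(l) + 2 Cu⁺(aq); thus Q = [Cu⁺(aq)]^2 / [Hg²⁺(aq)].
Isolating [Hg²⁺(aq)] in Q = 10^{−3.176} yields log [Hg²⁺(aq)] = −1.097, i.e. 0.080 M.

0.080 M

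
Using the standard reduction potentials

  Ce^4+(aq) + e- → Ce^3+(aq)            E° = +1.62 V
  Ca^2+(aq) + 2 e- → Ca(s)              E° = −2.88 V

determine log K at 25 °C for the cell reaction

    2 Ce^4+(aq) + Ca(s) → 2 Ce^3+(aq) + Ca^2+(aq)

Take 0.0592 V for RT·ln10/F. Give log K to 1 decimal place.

log K = 152.0

The Ce⁴⁺/Ce³⁺ couple is reduced (cathode); E°cell = +1.62 − (−2.88) = +4.50 V with n = 2.
At equilibrium E = 0, so log K = nE°cell / 0.0592 = (2)(+4.50) / 0.0592 = 152.0.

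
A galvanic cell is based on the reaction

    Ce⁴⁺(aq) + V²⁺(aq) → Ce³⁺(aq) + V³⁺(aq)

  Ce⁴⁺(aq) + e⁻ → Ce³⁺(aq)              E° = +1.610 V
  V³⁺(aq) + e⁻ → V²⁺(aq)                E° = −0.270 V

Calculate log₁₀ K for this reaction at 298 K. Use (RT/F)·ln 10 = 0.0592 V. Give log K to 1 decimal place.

The Ce⁴⁺/Ce³⁺ couple is reduced (cathode); E°cell = +1.610 − (−0.270) = +1.880 V with n = 1.
At equilibrium E = 0, so log K = nE°cell / 0.0592 = (1)(+1.880) / 0.0592 = 31.8.

log K = 31.8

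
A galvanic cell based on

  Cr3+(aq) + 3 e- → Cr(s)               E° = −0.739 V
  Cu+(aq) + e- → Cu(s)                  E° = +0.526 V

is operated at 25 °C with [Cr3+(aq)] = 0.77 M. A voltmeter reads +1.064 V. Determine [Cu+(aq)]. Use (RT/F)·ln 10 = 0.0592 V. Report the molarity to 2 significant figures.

0.00037 M

Cu⁺/Cu is the cathode (higher E°); E°cell = +0.526 − (−0.739) = +1.265 V with n = 3.
From the Nernst equation, log Q = n(E° − E)/0.0592 = 3·(+1.265 − (+1.064))/0.0592 = 10.186.
Balancing electrons gives 3 Cu+(aq) + Cr(s) → 3 Cu(s) + Cr3+(aq); thus Q = [Cr3+(aq)] / [Cu+(aq)]^3.
Substituting the known concentrations and solving, log [Cu+(aq)] = −3.433 and [Cu+(aq)] = 0.00037 M.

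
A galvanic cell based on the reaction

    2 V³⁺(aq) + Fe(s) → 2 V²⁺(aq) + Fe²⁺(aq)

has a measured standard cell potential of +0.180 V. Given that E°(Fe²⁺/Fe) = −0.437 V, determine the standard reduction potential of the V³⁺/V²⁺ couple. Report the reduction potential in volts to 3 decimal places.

−0.257 V

In the reaction as written the V³⁺/V²⁺ couple is reduced (cathode) and Fe²⁺/Fe is oxidized (anode), so E°cell = E°(V³⁺/V²⁺) − E°(Fe²⁺/Fe).
E°(V³⁺/V²⁺) = E°cell + E°(anode) = +0.180 + (−0.437) = −0.257 V.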